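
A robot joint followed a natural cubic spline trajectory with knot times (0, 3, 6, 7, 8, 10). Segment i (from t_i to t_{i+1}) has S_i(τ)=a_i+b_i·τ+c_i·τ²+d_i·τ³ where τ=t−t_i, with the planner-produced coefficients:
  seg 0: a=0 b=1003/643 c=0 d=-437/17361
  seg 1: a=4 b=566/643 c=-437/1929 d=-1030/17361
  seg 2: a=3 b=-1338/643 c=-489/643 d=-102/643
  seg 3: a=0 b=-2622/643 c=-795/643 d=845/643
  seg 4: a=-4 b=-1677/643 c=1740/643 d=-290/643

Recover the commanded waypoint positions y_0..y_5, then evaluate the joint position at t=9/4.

y_0 = S_0(0) = a_0 = 0
y_1 = S_1(0) = a_1 = 4
y_2 = S_2(0) = a_2 = 3
y_3 = S_3(0) = a_3 = 0
y_4 = S_4(0) = a_4 = -4
y_5 = S_4(2) = -2
t_q=9/4 is in segment 0 (τ=9/4); S_0(τ)=132633/41152

y_0=0 y_1=4 y_2=3 y_3=0 y_4=-4 y_5=-2
S(9/4) = 132633/41152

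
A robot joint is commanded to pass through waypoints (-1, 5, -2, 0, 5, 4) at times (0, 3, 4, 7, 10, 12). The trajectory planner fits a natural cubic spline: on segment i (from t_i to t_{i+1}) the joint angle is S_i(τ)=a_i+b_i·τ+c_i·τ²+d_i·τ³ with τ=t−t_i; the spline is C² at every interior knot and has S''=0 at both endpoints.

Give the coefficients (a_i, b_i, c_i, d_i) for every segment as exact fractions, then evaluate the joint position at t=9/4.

Δ: Δ0=2, Δ1=-7, Δ2=2/3, Δ3=5/3, Δ4=-1/2
row 1: diag=8, rhs=-54; c'=1/8, d'=-27/4
row 2: denom=8−1·1/8=63/8; d'=(46−1·-27/4)/(63/8)=422/63
row 3: denom=12−3·8/21=76/7; d'=(6−3·422/63)/(76/7)=-74/57
row 4: denom=10−3·21/76=697/76; d'=(-13−3·-74/57)/(697/76)=-692/697
back: M4=-692/697
back: M3=-74/57−21/76·-692/697=-2141/2091
back: M2=422/63−8/21·-2141/2091=14822/2091
back: M1=-27/4−1/8·14822/2091=-15967/2091
M: M0=0, M1=-15967/2091, M2=14822/2091, M3=-2141/2091, M4=-692/697, M5=0
seg 0: a=-1, c=M0/2=0, d=(M1−M0)/(6·3)=-15967/37638, b=Δ0−h0·(2M0+M1)/6=24331/4182
seg 1: a=5, c=M1/2=-15967/4182, d=(M2−M1)/(6·1)=3421/1394, b=Δ1−h1·(2M1+M2)/6=-11785/2091
seg 2: a=-2, c=M2/2=7411/2091, d=(M3−M2)/(6·3)=-16963/37638, b=Δ2−h2·(2M2+M3)/6=-24715/4182
seg 3: a=0, c=M3/2=-2141/4182, d=(M4−M3)/(6·3)=65/37638, b=Δ3−h3·(2M3+M4)/6=392/123
seg 4: a=5, c=M4/2=-346/697, d=(M5−M4)/(6·2)=173/2091, b=Δ4−h4·(2M4+M5)/6=677/4182
t_q=9/4 → seg 0, τ=9/4; S=-1+24331/4182·τ+0·τ²+-15967/37638·τ³=647563/89216

  seg 0: a=-1 b=24331/4182 c=0 d=-15967/37638
  seg 1: a=5 b=-11785/2091 c=-15967/4182 d=3421/1394
  seg 2: a=-2 b=-24715/4182 c=7411/2091 d=-16963/37638
  seg 3: a=0 b=392/123 c=-2141/4182 d=65/37638
  seg 4: a=5 b=677/4182 c=-346/697 d=173/2091
S(9/4) = 647563/89216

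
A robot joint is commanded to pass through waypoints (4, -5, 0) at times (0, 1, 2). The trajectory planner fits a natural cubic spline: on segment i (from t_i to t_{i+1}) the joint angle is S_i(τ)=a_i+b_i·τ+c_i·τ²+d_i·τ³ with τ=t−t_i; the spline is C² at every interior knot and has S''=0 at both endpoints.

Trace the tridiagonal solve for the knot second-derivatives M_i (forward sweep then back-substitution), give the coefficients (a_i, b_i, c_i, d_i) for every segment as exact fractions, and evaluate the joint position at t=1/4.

Δ: Δ0=-9, Δ1=5
row 1: diag=4, rhs=84; c'=1/4, d'=21
back: M1=21
M: M0=0, M1=21, M2=0
seg 0: a=4, c=M0/2=0, d=(M1−M0)/(6·1)=7/2, b=Δ0−h0·(2M0+M1)/6=-25/2
seg 1: a=-5, c=M1/2=21/2, d=(M2−M1)/(6·1)=-7/2, b=Δ1−h1·(2M1+M2)/6=-2
t_q=1/4 → seg 0, τ=1/4; S=4+-25/2·τ+0·τ²+7/2·τ³=119/128

  seg 0: a=4 b=-25/2 c=0 d=7/2
  seg 1: a=-5 b=-2 c=21/2 d=-7/2
S(1/4) = 119/128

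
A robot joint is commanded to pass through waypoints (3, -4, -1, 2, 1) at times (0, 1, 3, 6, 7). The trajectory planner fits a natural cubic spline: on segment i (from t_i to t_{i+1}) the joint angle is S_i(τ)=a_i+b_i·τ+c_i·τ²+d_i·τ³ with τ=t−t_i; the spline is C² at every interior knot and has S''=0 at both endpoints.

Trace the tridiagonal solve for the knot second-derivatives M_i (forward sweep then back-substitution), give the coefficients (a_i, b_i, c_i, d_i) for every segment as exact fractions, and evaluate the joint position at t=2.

  seg 0: a=3 b=-6715/788 c=0 d=1199/788
  seg 1: a=-4 b=-1559/394 c=3597/788 d=-1447/1576
  seg 2: a=-1 b=647/197 c=-186/197 d=12/197
  seg 3: a=2 b=-145/197 c=-78/197 d=26/197
S(2) = -6793/1576

Δ: Δ0=-7, Δ1=3/2, Δ2=1, Δ3=-1
row 1: diag=6, rhs=51; c'=1/3, d'=17/2
row 2: denom=10−2·1/3=28/3; d'=(-3−2·17/2)/(28/3)=-15/7
row 3: denom=8−3·9/28=197/28; d'=(-12−3·-15/7)/(197/28)=-156/197
back: M3=-156/197
back: M2=-15/7−9/28·-156/197=-372/197
back: M1=17/2−1/3·-372/197=3597/394
M: M0=0, M1=3597/394, M2=-372/197, M3=-156/197, M4=0
seg 0: a=3, c=M0/2=0, d=(M1−M0)/(6·1)=1199/788, b=Δ0−h0·(2M0+M1)/6=-6715/788
seg 1: a=-4, c=M1/2=3597/788, d=(M2−M1)/(6·2)=-1447/1576, b=Δ1−h1·(2M1+M2)/6=-1559/394
seg 2: a=-1, c=M2/2=-186/197, d=(M3−M2)/(6·3)=12/197, b=Δ2−h2·(2M2+M3)/6=647/197
seg 3: a=2, c=M3/2=-78/197, d=(M4−M3)/(6·1)=26/197, b=Δ3−h3·(2M3+M4)/6=-145/197
t_q=2 → seg 1, τ=1; S=-4+-1559/394·τ+3597/788·τ²+-1447/1576·τ³=-6793/1576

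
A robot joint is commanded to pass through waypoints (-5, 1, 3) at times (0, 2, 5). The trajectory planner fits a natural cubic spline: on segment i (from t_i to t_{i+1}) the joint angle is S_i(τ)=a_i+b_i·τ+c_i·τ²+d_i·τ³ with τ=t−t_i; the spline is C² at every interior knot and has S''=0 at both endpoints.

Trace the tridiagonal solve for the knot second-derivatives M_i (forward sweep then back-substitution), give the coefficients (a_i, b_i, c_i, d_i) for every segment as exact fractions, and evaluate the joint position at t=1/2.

  seg 0: a=-5 b=52/15 c=0 d=-7/60
  seg 1: a=1 b=31/15 c=-7/10 d=7/90
S(1/2) = -105/32

Δ: Δ0=3, Δ1=2/3
row 1: diag=10, rhs=-14; c'=3/10, d'=-7/5
back: M1=-7/5
M: M0=0, M1=-7/5, M2=0
seg 0: a=-5, c=M0/2=0, d=(M1−M0)/(6·2)=-7/60, b=Δ0−h0·(2M0+M1)/6=52/15
seg 1: a=1, c=M1/2=-7/10, d=(M2−M1)/(6·3)=7/90, b=Δ1−h1·(2M1+M2)/6=31/15
t_q=1/2 → seg 0, τ=1/2; S=-5+52/15·τ+0·τ²+-7/60·τ³=-105/32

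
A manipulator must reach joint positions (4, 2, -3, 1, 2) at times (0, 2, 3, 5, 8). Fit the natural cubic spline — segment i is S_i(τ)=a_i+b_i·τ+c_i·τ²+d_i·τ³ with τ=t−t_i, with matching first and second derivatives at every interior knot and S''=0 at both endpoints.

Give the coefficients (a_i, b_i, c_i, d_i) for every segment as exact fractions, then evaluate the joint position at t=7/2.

Δ: Δ0=-1, Δ1=-5, Δ2=2, Δ3=1/3
row 1: diag=6, rhs=-24; c'=1/6, d'=-4
row 2: denom=6−1·1/6=35/6; d'=(42−1·-4)/(35/6)=276/35
row 3: denom=10−2·12/35=326/35; d'=(-10−2·276/35)/(326/35)=-451/163
back: M3=-451/163
back: M2=276/35−12/35·-451/163=1440/163
back: M1=-4−1/6·1440/163=-892/163
M: M0=0, M1=-892/163, M2=1440/163, M3=-451/163, M4=0
seg 0: a=4, c=M0/2=0, d=(M1−M0)/(6·2)=-223/489, b=Δ0−h0·(2M0+M1)/6=403/489
seg 1: a=2, c=M1/2=-446/163, d=(M2−M1)/(6·1)=1166/489, b=Δ1−h1·(2M1+M2)/6=-2273/489
seg 2: a=-3, c=M2/2=720/163, d=(M3−M2)/(6·2)=-1891/1956, b=Δ2−h2·(2M2+M3)/6=-1451/489
seg 3: a=1, c=M3/2=-451/326, d=(M4−M3)/(6·3)=451/2934, b=Δ3−h3·(2M3+M4)/6=1516/489
t_q=7/2 → seg 2, τ=1/2; S=-3+-1451/489·τ+720/163·τ²+-1891/1956·τ³=-18257/5216

  seg 0: a=4 b=403/489 c=0 d=-223/489
  seg 1: a=2 b=-2273/489 c=-446/163 d=1166/489
  seg 2: a=-3 b=-1451/489 c=720/163 d=-1891/1956
  seg 3: a=1 b=1516/489 c=-451/326 d=451/2934
S(7/2) = -18257/5216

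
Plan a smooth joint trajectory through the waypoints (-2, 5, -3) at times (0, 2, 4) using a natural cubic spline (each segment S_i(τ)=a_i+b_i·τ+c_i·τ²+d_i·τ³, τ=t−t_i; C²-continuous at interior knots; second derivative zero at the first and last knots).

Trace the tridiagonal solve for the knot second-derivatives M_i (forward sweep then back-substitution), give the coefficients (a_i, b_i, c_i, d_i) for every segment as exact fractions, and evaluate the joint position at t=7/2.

  seg 0: a=-2 b=43/8 c=0 d=-15/32
  seg 1: a=5 b=-1/4 c=-45/16 d=15/32
S(7/2) = -31/256

Δ: Δ0=7/2, Δ1=-4
row 1: diag=8, rhs=-45; c'=1/4, d'=-45/8
back: M1=-45/8
M: M0=0, M1=-45/8, M2=0
seg 0: a=-2, c=M0/2=0, d=(M1−M0)/(6·2)=-15/32, b=Δ0−h0·(2M0+M1)/6=43/8
seg 1: a=5, c=M1/2=-45/16, d=(M2−M1)/(6·2)=15/32, b=Δ1−h1·(2M1+M2)/6=-1/4
t_q=7/2 → seg 1, τ=3/2; S=5+-1/4·τ+-45/16·τ²+15/32·τ³=-31/256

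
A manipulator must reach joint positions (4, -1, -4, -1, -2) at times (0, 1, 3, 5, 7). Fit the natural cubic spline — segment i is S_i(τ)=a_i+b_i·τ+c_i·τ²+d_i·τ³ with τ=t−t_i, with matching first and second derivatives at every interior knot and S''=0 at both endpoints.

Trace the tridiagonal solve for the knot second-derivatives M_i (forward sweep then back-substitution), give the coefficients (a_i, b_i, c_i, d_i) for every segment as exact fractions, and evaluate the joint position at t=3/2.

Δ: Δ0=-5, Δ1=-3/2, Δ2=3/2, Δ3=-1/2
row 1: diag=6, rhs=21; c'=1/3, d'=7/2
row 2: denom=8−2·1/3=22/3; d'=(18−2·7/2)/(22/3)=3/2
row 3: denom=8−2·3/11=82/11; d'=(-12−2·3/2)/(82/11)=-165/82
back: M3=-165/82
back: M2=3/2−3/11·-165/82=84/41
back: M1=7/2−1/3·84/41=231/82
M: M0=0, M1=231/82, M2=84/41, M3=-165/82, M4=0
seg 0: a=4, c=M0/2=0, d=(M1−M0)/(6·1)=77/164, b=Δ0−h0·(2M0+M1)/6=-897/164
seg 1: a=-1, c=M1/2=231/164, d=(M2−M1)/(6·2)=-21/328, b=Δ1−h1·(2M1+M2)/6=-333/82
seg 2: a=-4, c=M2/2=42/41, d=(M3−M2)/(6·2)=-111/328, b=Δ2−h2·(2M2+M3)/6=33/41
seg 3: a=-1, c=M3/2=-165/164, d=(M4−M3)/(6·2)=55/328, b=Δ3−h3·(2M3+M4)/6=69/82
t_q=3/2 → seg 1, τ=1/2; S=-1+-333/82·τ+231/164·τ²+-21/328·τ³=-7049/2624

  seg 0: a=4 b=-897/164 c=0 d=77/164
  seg 1: a=-1 b=-333/82 c=231/164 d=-21/328
  seg 2: a=-4 b=33/41 c=42/41 d=-111/328
  seg 3: a=-1 b=69/82 c=-165/164 d=55/328
S(3/2) = -7049/2624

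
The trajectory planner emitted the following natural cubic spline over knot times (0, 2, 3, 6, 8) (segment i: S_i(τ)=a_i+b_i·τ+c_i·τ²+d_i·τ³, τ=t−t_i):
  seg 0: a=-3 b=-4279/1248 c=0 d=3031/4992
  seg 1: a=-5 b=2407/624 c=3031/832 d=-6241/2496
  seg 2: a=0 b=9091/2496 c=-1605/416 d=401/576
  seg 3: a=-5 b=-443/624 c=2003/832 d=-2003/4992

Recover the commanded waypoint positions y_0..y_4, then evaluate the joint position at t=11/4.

y_0 = S_0(0) = a_0 = -3
y_1 = S_1(0) = a_1 = -5
y_2 = S_2(0) = a_2 = 0
y_3 = S_3(0) = a_3 = -5
y_4 = S_3(2) = 0
t_q=11/4 is in segment 1 (τ=3/4); S_1(τ)=-59245/53248

y_0=-3 y_1=-5 y_2=0 y_3=-5 y_4=0
S(11/4) = -59245/53248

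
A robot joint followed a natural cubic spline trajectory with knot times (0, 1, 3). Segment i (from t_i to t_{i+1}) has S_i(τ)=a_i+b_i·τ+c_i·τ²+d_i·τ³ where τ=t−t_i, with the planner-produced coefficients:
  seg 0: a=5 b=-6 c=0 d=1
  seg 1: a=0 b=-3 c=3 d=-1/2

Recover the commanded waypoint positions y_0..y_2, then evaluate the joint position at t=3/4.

y_0 = S_0(0) = a_0 = 5
y_1 = S_1(0) = a_1 = 0
y_2 = S_1(2) = 2
t_q=3/4 is in segment 0 (τ=3/4); S_0(τ)=59/64

y_0=5 y_1=0 y_2=2
S(3/4) = 59/64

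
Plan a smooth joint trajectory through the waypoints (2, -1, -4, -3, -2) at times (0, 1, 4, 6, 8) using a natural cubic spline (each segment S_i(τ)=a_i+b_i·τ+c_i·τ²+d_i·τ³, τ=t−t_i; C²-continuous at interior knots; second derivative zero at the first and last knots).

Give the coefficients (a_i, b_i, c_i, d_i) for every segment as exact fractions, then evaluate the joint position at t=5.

Δ: Δ0=-3, Δ1=-1, Δ2=1/2, Δ3=1/2
row 1: diag=8, rhs=12; c'=3/8, d'=3/2
row 2: denom=10−3·3/8=71/8; d'=(9−3·3/2)/(71/8)=36/71
row 3: denom=8−2·16/71=536/71; d'=(0−2·36/71)/(536/71)=-9/67
back: M3=-9/67
back: M2=36/71−16/71·-9/67=36/67
back: M1=3/2−3/8·36/67=87/67
M: M0=0, M1=87/67, M2=36/67, M3=-9/67, M4=0
seg 0: a=2, c=M0/2=0, d=(M1−M0)/(6·1)=29/134, b=Δ0−h0·(2M0+M1)/6=-431/134
seg 1: a=-1, c=M1/2=87/134, d=(M2−M1)/(6·3)=-17/402, b=Δ1−h1·(2M1+M2)/6=-172/67
seg 2: a=-4, c=M2/2=18/67, d=(M3−M2)/(6·2)=-15/268, b=Δ2−h2·(2M2+M3)/6=25/134
seg 3: a=-3, c=M3/2=-9/134, d=(M4−M3)/(6·2)=3/268, b=Δ3−h3·(2M3+M4)/6=79/134
t_q=5 → seg 2, τ=1; S=-4+25/134·τ+18/67·τ²+-15/268·τ³=-965/268

  seg 0: a=2 b=-431/134 c=0 d=29/134
  seg 1: a=-1 b=-172/67 c=87/134 d=-17/402
  seg 2: a=-4 b=25/134 c=18/67 d=-15/268
  seg 3: a=-3 b=79/134 c=-9/134 d=3/268
S(5) = -965/268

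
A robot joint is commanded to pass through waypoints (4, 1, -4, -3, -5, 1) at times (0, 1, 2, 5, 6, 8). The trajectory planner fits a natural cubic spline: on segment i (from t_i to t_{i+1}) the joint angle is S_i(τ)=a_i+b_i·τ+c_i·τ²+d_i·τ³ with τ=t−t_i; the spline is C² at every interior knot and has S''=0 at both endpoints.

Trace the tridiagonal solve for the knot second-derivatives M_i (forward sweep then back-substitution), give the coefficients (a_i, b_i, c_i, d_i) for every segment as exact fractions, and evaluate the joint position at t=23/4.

  seg 0: a=4 b=-8314/3723 c=0 d=-2855/3723
  seg 1: a=1 b=-16879/3723 c=-2855/1241 d=6829/3723
  seg 2: a=-4 b=-13522/3723 c=3974/1241 d=-7001/11169
  seg 3: a=-3 b=-4999/3723 c=-3027/1241 d=6634/3723
  seg 4: a=-5 b=-3259/3723 c=3607/1241 d=-3607/7446
S(23/4) = -183761/39712

Δ: Δ0=-3, Δ1=-5, Δ2=1/3, Δ3=-2, Δ4=3
row 1: diag=4, rhs=-12; c'=1/4, d'=-3
row 2: denom=8−1·1/4=31/4; d'=(32−1·-3)/(31/4)=140/31
row 3: denom=8−3·12/31=212/31; d'=(-14−3·140/31)/(212/31)=-427/106
row 4: denom=6−1·31/212=1241/212; d'=(30−1·-427/106)/(1241/212)=7214/1241
back: M4=7214/1241
back: M3=-427/106−31/212·7214/1241=-6054/1241
back: M2=140/31−12/31·-6054/1241=7948/1241
back: M1=-3−1/4·7948/1241=-5710/1241
M: M0=0, M1=-5710/1241, M2=7948/1241, M3=-6054/1241, M4=7214/1241, M5=0
seg 0: a=4, c=M0/2=0, d=(M1−M0)/(6·1)=-2855/3723, b=Δ0−h0·(2M0+M1)/6=-8314/3723
seg 1: a=1, c=M1/2=-2855/1241, d=(M2−M1)/(6·1)=6829/3723, b=Δ1−h1·(2M1+M2)/6=-16879/3723
seg 2: a=-4, c=M2/2=3974/1241, d=(M3−M2)/(6·3)=-7001/11169, b=Δ2−h2·(2M2+M3)/6=-13522/3723
seg 3: a=-3, c=M3/2=-3027/1241, d=(M4−M3)/(6·1)=6634/3723, b=Δ3−h3·(2M3+M4)/6=-4999/3723
seg 4: a=-5, c=M4/2=3607/1241, d=(M5−M4)/(6·2)=-3607/7446, b=Δ4−h4·(2M4+M5)/6=-3259/3723
t_q=23/4 → seg 3, τ=3/4; S=-3+-4999/3723·τ+-3027/1241·τ²+6634/3723·τ³=-183761/39712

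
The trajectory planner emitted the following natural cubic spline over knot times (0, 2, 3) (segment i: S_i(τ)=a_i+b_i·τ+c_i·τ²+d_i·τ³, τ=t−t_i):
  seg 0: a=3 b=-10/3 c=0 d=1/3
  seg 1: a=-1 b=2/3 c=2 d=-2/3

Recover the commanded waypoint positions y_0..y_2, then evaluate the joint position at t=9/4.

y_0=3 y_1=-1 y_2=1
S(9/4) = -23/32

y_0 = S_0(0) = a_0 = 3
y_1 = S_1(0) = a_1 = -1
y_2 = S_1(1) = 1
t_q=9/4 is in segment 1 (τ=1/4); S_1(τ)=-23/32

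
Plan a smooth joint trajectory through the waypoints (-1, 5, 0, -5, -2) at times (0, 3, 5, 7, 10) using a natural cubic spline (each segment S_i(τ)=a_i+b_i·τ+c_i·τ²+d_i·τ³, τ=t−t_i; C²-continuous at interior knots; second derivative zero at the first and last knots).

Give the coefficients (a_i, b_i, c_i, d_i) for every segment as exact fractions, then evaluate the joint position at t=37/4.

Δ: Δ0=2, Δ1=-5/2, Δ2=-5/2, Δ3=1
row 1: diag=10, rhs=-27; c'=1/5, d'=-27/10
row 2: denom=8−2·1/5=38/5; d'=(0−2·-27/10)/(38/5)=27/38
row 3: denom=10−2·5/19=180/19; d'=(21−2·27/38)/(180/19)=31/15
back: M3=31/15
back: M2=27/38−5/19·31/15=1/6
back: M1=-27/10−1/5·1/6=-41/15
M: M0=0, M1=-41/15, M2=1/6, M3=31/15, M4=0
seg 0: a=-1, c=M0/2=0, d=(M1−M0)/(6·3)=-41/270, b=Δ0−h0·(2M0+M1)/6=101/30
seg 1: a=5, c=M1/2=-41/30, d=(M2−M1)/(6·2)=29/120, b=Δ1−h1·(2M1+M2)/6=-11/15
seg 2: a=0, c=M2/2=1/12, d=(M3−M2)/(6·2)=19/120, b=Δ2−h2·(2M2+M3)/6=-33/10
seg 3: a=-5, c=M3/2=31/30, d=(M4−M3)/(6·3)=-31/270, b=Δ3−h3·(2M3+M4)/6=-16/15
t_q=37/4 → seg 3, τ=9/4; S=-5+-16/15·τ+31/30·τ²+-31/270·τ³=-445/128

  seg 0: a=-1 b=101/30 c=0 d=-41/270
  seg 1: a=5 b=-11/15 c=-41/30 d=29/120
  seg 2: a=0 b=-33/10 c=1/12 d=19/120
  seg 3: a=-5 b=-16/15 c=31/30 d=-31/270
S(37/4) = -445/128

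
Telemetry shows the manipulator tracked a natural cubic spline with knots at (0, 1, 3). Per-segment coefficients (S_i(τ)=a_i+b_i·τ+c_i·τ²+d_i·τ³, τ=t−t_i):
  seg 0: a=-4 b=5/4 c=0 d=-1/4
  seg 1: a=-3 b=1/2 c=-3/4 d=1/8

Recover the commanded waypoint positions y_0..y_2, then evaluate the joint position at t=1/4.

y_0 = S_0(0) = a_0 = -4
y_1 = S_1(0) = a_1 = -3
y_2 = S_1(2) = -4
t_q=1/4 is in segment 0 (τ=1/4); S_0(τ)=-945/256

y_0=-4 y_1=-3 y_2=-4
S(1/4) = -945/256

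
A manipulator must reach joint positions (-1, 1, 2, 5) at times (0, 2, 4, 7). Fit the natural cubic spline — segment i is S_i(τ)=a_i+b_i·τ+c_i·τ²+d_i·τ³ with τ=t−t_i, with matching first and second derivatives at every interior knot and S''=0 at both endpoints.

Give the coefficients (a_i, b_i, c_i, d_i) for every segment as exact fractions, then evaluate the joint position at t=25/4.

  seg 0: a=-1 b=22/19 c=0 d=-3/76
  seg 1: a=1 b=13/19 c=-9/38 d=11/152
  seg 2: a=2 b=23/38 c=15/76 d=-5/228
S(25/4) = 19997/4864

Δ: Δ0=1, Δ1=1/2, Δ2=1
row 1: diag=8, rhs=-3; c'=1/4, d'=-3/8
row 2: denom=10−2·1/4=19/2; d'=(3−2·-3/8)/(19/2)=15/38
back: M2=15/38
back: M1=-3/8−1/4·15/38=-9/19
M: M0=0, M1=-9/19, M2=15/38, M3=0
seg 0: a=-1, c=M0/2=0, d=(M1−M0)/(6·2)=-3/76, b=Δ0−h0·(2M0+M1)/6=22/19
seg 1: a=1, c=M1/2=-9/38, d=(M2−M1)/(6·2)=11/152, b=Δ1−h1·(2M1+M2)/6=13/19
seg 2: a=2, c=M2/2=15/76, d=(M3−M2)/(6·3)=-5/228, b=Δ2−h2·(2M2+M3)/6=23/38
t_q=25/4 → seg 2, τ=9/4; S=2+23/38·τ+15/76·τ²+-5/228·τ³=19997/4864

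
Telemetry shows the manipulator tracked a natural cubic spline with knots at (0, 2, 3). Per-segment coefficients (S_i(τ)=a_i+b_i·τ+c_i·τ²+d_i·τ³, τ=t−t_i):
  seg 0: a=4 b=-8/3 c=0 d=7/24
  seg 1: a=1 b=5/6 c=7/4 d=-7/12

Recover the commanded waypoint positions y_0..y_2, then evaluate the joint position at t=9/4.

y_0 = S_0(0) = a_0 = 4
y_1 = S_1(0) = a_1 = 1
y_2 = S_1(1) = 3
t_q=9/4 is in segment 1 (τ=1/4); S_1(τ)=335/256

y_0=4 y_1=1 y_2=3
S(9/4) = 335/256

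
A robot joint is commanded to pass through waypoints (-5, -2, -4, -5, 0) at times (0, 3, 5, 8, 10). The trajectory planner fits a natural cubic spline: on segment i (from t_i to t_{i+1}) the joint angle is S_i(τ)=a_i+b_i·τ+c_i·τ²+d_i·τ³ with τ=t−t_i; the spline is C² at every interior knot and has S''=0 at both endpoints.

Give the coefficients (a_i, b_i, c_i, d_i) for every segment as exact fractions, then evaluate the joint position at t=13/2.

Δ: Δ0=1, Δ1=-1, Δ2=-1/3, Δ3=5/2
row 1: diag=10, rhs=-12; c'=1/5, d'=-6/5
row 2: denom=10−2·1/5=48/5; d'=(4−2·-6/5)/(48/5)=2/3
row 3: denom=10−3·5/16=145/16; d'=(17−3·2/3)/(145/16)=48/29
back: M3=48/29
back: M2=2/3−5/16·48/29=13/87
back: M1=-6/5−1/5·13/87=-107/87
M: M0=0, M1=-107/87, M2=13/87, M3=48/29, M4=0
seg 0: a=-5, c=M0/2=0, d=(M1−M0)/(6·3)=-107/1566, b=Δ0−h0·(2M0+M1)/6=281/174
seg 1: a=-2, c=M1/2=-107/174, d=(M2−M1)/(6·2)=10/87, b=Δ1−h1·(2M1+M2)/6=-20/87
seg 2: a=-4, c=M2/2=13/174, d=(M3−M2)/(6·3)=131/1566, b=Δ2−h2·(2M2+M3)/6=-38/29
seg 3: a=-5, c=M3/2=24/29, d=(M4−M3)/(6·2)=-4/29, b=Δ3−h3·(2M3+M4)/6=81/58
t_q=13/2 → seg 2, τ=3/2; S=-4+-38/29·τ+13/174·τ²+131/1566·τ³=-2559/464

  seg 0: a=-5 b=281/174 c=0 d=-107/1566
  seg 1: a=-2 b=-20/87 c=-107/174 d=10/87
  seg 2: a=-4 b=-38/29 c=13/174 d=131/1566
  seg 3: a=-5 b=81/58 c=24/29 d=-4/29
S(13/2) = -2559/464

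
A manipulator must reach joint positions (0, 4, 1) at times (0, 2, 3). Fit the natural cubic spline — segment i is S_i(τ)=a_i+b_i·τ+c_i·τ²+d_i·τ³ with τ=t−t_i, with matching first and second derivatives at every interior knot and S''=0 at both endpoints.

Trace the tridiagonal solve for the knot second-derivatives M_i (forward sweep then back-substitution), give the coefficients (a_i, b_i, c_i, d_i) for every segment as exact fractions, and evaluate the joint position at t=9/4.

Δ: Δ0=2, Δ1=-3
row 1: diag=6, rhs=-30; c'=1/6, d'=-5
back: M1=-5
M: M0=0, M1=-5, M2=0
seg 0: a=0, c=M0/2=0, d=(M1−M0)/(6·2)=-5/12, b=Δ0−h0·(2M0+M1)/6=11/3
seg 1: a=4, c=M1/2=-5/2, d=(M2−M1)/(6·1)=5/6, b=Δ1−h1·(2M1+M2)/6=-4/3
t_q=9/4 → seg 1, τ=1/4; S=4+-4/3·τ+-5/2·τ²+5/6·τ³=451/128

  seg 0: a=0 b=11/3 c=0 d=-5/12
  seg 1: a=4 b=-4/3 c=-5/2 d=5/6
S(9/4) = 451/128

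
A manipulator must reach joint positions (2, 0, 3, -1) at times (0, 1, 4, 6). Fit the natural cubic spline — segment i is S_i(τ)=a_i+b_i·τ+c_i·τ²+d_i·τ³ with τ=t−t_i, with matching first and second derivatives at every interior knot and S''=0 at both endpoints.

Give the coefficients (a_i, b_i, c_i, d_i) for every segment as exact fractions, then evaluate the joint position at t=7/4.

Δ: Δ0=-2, Δ1=1, Δ2=-2
row 1: diag=8, rhs=18; c'=3/8, d'=9/4
row 2: denom=10−3·3/8=71/8; d'=(-18−3·9/4)/(71/8)=-198/71
back: M2=-198/71
back: M1=9/4−3/8·-198/71=234/71
M: M0=0, M1=234/71, M2=-198/71, M3=0
seg 0: a=2, c=M0/2=0, d=(M1−M0)/(6·1)=39/71, b=Δ0−h0·(2M0+M1)/6=-181/71
seg 1: a=0, c=M1/2=117/71, d=(M2−M1)/(6·3)=-24/71, b=Δ1−h1·(2M1+M2)/6=-64/71
seg 2: a=3, c=M2/2=-99/71, d=(M3−M2)/(6·2)=33/142, b=Δ2−h2·(2M2+M3)/6=-10/71
t_q=7/4 → seg 1, τ=3/4; S=0+-64/71·τ+117/71·τ²+-24/71·τ³=123/1136

  seg 0: a=2 b=-181/71 c=0 d=39/71
  seg 1: a=0 b=-64/71 c=117/71 d=-24/71
  seg 2: a=3 b=-10/71 c=-99/71 d=33/142
S(7/4) = 123/1136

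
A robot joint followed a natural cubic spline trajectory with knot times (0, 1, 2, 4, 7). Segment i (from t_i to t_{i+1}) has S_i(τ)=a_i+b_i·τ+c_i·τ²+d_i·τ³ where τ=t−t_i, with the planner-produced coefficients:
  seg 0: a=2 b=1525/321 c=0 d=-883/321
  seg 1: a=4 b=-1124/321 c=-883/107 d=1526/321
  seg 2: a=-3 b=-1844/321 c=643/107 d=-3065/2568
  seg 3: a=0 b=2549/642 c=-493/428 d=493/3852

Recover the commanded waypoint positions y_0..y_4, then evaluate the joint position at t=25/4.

y_0=2 y_1=4 y_2=-3 y_3=0 y_4=5
S(25/4) = 124905/27392

y_0 = S_0(0) = a_0 = 2
y_1 = S_1(0) = a_1 = 4
y_2 = S_2(0) = a_2 = -3
y_3 = S_3(0) = a_3 = 0
y_4 = S_3(3) = 5
t_q=25/4 is in segment 3 (τ=9/4); S_3(τ)=124905/27392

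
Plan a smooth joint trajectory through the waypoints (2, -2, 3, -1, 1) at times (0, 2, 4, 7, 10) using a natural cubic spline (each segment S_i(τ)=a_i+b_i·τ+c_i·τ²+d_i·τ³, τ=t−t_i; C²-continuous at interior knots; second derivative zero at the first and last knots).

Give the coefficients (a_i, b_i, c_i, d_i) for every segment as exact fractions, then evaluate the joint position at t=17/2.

  seg 0: a=2 b=-2887/840 c=0 d=1207/3360
  seg 1: a=-2 b=367/420 c=1207/560 d=-451/672
  seg 2: a=3 b=173/120 c=-131/70 d=53/168
  seg 3: a=-1 b=-533/420 c=271/280 d=-271/2520
S(17/2) = -2439/2240

Δ: Δ0=-2, Δ1=5/2, Δ2=-4/3, Δ3=2/3
row 1: diag=8, rhs=27; c'=1/4, d'=27/8
row 2: denom=10−2·1/4=19/2; d'=(-23−2·27/8)/(19/2)=-119/38
row 3: denom=12−3·6/19=210/19; d'=(12−3·-119/38)/(210/19)=271/140
back: M3=271/140
back: M2=-119/38−6/19·271/140=-131/35
back: M1=27/8−1/4·-131/35=1207/280
M: M0=0, M1=1207/280, M2=-131/35, M3=271/140, M4=0
seg 0: a=2, c=M0/2=0, d=(M1−M0)/(6·2)=1207/3360, b=Δ0−h0·(2M0+M1)/6=-2887/840
seg 1: a=-2, c=M1/2=1207/560, d=(M2−M1)/(6·2)=-451/672, b=Δ1−h1·(2M1+M2)/6=367/420
seg 2: a=3, c=M2/2=-131/70, d=(M3−M2)/(6·3)=53/168, b=Δ2−h2·(2M2+M3)/6=173/120
seg 3: a=-1, c=M3/2=271/280, d=(M4−M3)/(6·3)=-271/2520, b=Δ3−h3·(2M3+M4)/6=-533/420
t_q=17/2 → seg 3, τ=3/2; S=-1+-533/420·τ+271/280·τ²+-271/2520·τ³=-2439/2240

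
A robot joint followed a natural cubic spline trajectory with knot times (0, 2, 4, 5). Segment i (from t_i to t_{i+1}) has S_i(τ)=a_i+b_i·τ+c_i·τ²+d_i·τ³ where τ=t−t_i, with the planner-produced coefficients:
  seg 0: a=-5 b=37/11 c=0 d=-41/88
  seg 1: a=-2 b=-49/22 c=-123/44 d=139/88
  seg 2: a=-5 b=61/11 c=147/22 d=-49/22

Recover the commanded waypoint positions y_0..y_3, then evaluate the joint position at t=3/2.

y_0=-5 y_1=-2 y_2=-5 y_3=5
S(3/2) = -1075/704

y_0 = S_0(0) = a_0 = -5
y_1 = S_1(0) = a_1 = -2
y_2 = S_2(0) = a_2 = -5
y_3 = S_2(1) = 5
t_q=3/2 is in segment 0 (τ=3/2); S_0(τ)=-1075/704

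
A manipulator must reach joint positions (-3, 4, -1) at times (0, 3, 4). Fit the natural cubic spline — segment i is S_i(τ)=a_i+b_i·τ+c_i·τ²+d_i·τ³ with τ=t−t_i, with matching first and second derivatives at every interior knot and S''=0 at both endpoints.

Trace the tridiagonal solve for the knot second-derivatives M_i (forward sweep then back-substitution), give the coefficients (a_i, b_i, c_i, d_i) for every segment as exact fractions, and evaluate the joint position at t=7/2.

  seg 0: a=-3 b=61/12 c=0 d=-11/36
  seg 1: a=4 b=-19/6 c=-11/4 d=11/12
S(7/2) = 59/32

Δ: Δ0=7/3, Δ1=-5
row 1: diag=8, rhs=-44; c'=1/8, d'=-11/2
back: M1=-11/2
M: M0=0, M1=-11/2, M2=0
seg 0: a=-3, c=M0/2=0, d=(M1−M0)/(6·3)=-11/36, b=Δ0−h0·(2M0+M1)/6=61/12
seg 1: a=4, c=M1/2=-11/4, d=(M2−M1)/(6·1)=11/12, b=Δ1−h1·(2M1+M2)/6=-19/6
t_q=7/2 → seg 1, τ=1/2; S=4+-19/6·τ+-11/4·τ²+11/12·τ³=59/32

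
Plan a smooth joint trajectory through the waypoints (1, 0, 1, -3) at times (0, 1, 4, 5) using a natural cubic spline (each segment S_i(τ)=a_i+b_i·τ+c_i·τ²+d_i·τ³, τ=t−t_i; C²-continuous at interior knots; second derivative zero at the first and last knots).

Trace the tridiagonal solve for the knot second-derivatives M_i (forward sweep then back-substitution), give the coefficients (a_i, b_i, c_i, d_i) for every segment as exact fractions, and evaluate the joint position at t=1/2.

Δ: Δ0=-1, Δ1=1/3, Δ2=-4
row 1: diag=8, rhs=8; c'=3/8, d'=1
row 2: denom=8−3·3/8=55/8; d'=(-26−3·1)/(55/8)=-232/55
back: M2=-232/55
back: M1=1−3/8·-232/55=142/55
M: M0=0, M1=142/55, M2=-232/55, M3=0
seg 0: a=1, c=M0/2=0, d=(M1−M0)/(6·1)=71/165, b=Δ0−h0·(2M0+M1)/6=-236/165
seg 1: a=0, c=M1/2=71/55, d=(M2−M1)/(6·3)=-17/45, b=Δ1−h1·(2M1+M2)/6=-23/165
seg 2: a=1, c=M2/2=-116/55, d=(M3−M2)/(6·1)=116/165, b=Δ2−h2·(2M2+M3)/6=-428/165
t_q=1/2 → seg 0, τ=1/2; S=1+-236/165·τ+0·τ²+71/165·τ³=149/440

  seg 0: a=1 b=-236/165 c=0 d=71/165
  seg 1: a=0 b=-23/165 c=71/55 d=-17/45
  seg 2: a=1 b=-428/165 c=-116/55 d=116/165
S(1/2) = 149/440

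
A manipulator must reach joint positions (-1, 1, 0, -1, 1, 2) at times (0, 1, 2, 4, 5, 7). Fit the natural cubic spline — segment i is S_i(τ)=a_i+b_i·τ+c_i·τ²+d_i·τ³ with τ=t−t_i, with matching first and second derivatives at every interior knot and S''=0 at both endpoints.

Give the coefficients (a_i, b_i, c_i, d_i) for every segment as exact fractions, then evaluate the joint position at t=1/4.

  seg 0: a=-1 b=3921/1418 c=0 d=-1085/1418
  seg 1: a=1 b=333/709 c=-3255/1418 d=1171/1418
  seg 2: a=0 b=-2331/1418 c=129/709 d=553/2836
  seg 3: a=-1 b=2019/1418 c=1917/1418 d=-550/709
  seg 4: a=1 b=2553/1418 c=-1383/1418 d=461/2836
S(1/4) = -29101/90752

Δ: Δ0=2, Δ1=-1, Δ2=-1/2, Δ3=2, Δ4=1/2
row 1: diag=4, rhs=-18; c'=1/4, d'=-9/2
row 2: denom=6−1·1/4=23/4; d'=(3−1·-9/2)/(23/4)=30/23
row 3: denom=6−2·8/23=122/23; d'=(15−2·30/23)/(122/23)=285/122
row 4: denom=6−1·23/122=709/122; d'=(-9−1·285/122)/(709/122)=-1383/709
back: M4=-1383/709
back: M3=285/122−23/122·-1383/709=1917/709
back: M2=30/23−8/23·1917/709=258/709
back: M1=-9/2−1/4·258/709=-3255/709
M: M0=0, M1=-3255/709, M2=258/709, M3=1917/709, M4=-1383/709, M5=0
seg 0: a=-1, c=M0/2=0, d=(M1−M0)/(6·1)=-1085/1418, b=Δ0−h0·(2M0+M1)/6=3921/1418
seg 1: a=1, c=M1/2=-3255/1418, d=(M2−M1)/(6·1)=1171/1418, b=Δ1−h1·(2M1+M2)/6=333/709
seg 2: a=0, c=M2/2=129/709, d=(M3−M2)/(6·2)=553/2836, b=Δ2−h2·(2M2+M3)/6=-2331/1418
seg 3: a=-1, c=M3/2=1917/1418, d=(M4−M3)/(6·1)=-550/709, b=Δ3−h3·(2M3+M4)/6=2019/1418
seg 4: a=1, c=M4/2=-1383/1418, d=(M5−M4)/(6·2)=461/2836, b=Δ4−h4·(2M4+M5)/6=2553/1418
t_q=1/4 → seg 0, τ=1/4; S=-1+3921/1418·τ+0·τ²+-1085/1418·τ³=-29101/90752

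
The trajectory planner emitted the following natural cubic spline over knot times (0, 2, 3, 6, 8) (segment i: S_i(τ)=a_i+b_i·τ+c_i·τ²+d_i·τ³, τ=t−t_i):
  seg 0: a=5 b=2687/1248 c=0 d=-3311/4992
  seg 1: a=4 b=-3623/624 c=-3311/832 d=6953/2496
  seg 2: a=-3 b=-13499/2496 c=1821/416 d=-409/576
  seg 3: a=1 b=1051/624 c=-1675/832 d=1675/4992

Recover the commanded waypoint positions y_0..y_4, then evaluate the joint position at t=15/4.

y_0=5 y_1=4 y_2=-3 y_3=1 y_4=-1
S(15/4) = -260567/53248

y_0 = S_0(0) = a_0 = 5
y_1 = S_1(0) = a_1 = 4
y_2 = S_2(0) = a_2 = -3
y_3 = S_3(0) = a_3 = 1
y_4 = S_3(2) = -1
t_q=15/4 is in segment 2 (τ=3/4); S_2(τ)=-260567/53248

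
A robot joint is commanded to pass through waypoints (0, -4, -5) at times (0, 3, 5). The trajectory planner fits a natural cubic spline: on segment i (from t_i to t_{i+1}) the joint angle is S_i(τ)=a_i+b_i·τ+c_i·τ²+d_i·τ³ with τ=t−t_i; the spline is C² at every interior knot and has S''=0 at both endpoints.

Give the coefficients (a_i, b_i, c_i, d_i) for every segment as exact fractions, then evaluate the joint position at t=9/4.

Δ: Δ0=-4/3, Δ1=-1/2
row 1: diag=10, rhs=5; c'=1/5, d'=1/2
back: M1=1/2
M: M0=0, M1=1/2, M2=0
seg 0: a=0, c=M0/2=0, d=(M1−M0)/(6·3)=1/36, b=Δ0−h0·(2M0+M1)/6=-19/12
seg 1: a=-4, c=M1/2=1/4, d=(M2−M1)/(6·2)=-1/24, b=Δ1−h1·(2M1+M2)/6=-5/6
t_q=9/4 → seg 0, τ=9/4; S=0+-19/12·τ+0·τ²+1/36·τ³=-831/256

  seg 0: a=0 b=-19/12 c=0 d=1/36
  seg 1: a=-4 b=-5/6 c=1/4 d=-1/24
S(9/4) = -831/256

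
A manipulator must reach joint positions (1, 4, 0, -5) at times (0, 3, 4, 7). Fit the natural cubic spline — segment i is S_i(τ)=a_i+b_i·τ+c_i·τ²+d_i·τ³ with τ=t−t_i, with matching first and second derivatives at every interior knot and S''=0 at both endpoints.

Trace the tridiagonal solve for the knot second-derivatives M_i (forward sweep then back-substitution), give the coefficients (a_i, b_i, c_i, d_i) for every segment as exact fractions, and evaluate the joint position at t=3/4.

  seg 0: a=1 b=190/63 c=0 d=-127/567
  seg 1: a=4 b=-191/63 c=-127/63 d=22/21
  seg 2: a=0 b=-247/63 c=71/63 d=-71/567
S(3/4) = 1419/448

Δ: Δ0=1, Δ1=-4, Δ2=-5/3
row 1: diag=8, rhs=-30; c'=1/8, d'=-15/4
row 2: denom=8−1·1/8=63/8; d'=(14−1·-15/4)/(63/8)=142/63
back: M2=142/63
back: M1=-15/4−1/8·142/63=-254/63
M: M0=0, M1=-254/63, M2=142/63, M3=0
seg 0: a=1, c=M0/2=0, d=(M1−M0)/(6·3)=-127/567, b=Δ0−h0·(2M0+M1)/6=190/63
seg 1: a=4, c=M1/2=-127/63, d=(M2−M1)/(6·1)=22/21, b=Δ1−h1·(2M1+M2)/6=-191/63
seg 2: a=0, c=M2/2=71/63, d=(M3−M2)/(6·3)=-71/567, b=Δ2−h2·(2M2+M3)/6=-247/63
t_q=3/4 → seg 0, τ=3/4; S=1+190/63·τ+0·τ²+-127/567·τ³=1419/448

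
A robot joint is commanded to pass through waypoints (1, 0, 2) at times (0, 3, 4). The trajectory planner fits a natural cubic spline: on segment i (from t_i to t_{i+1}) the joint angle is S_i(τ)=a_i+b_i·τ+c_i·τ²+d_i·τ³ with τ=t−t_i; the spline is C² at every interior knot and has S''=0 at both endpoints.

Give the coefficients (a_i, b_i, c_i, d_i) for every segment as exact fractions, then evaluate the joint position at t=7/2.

  seg 0: a=1 b=-29/24 c=0 d=7/72
  seg 1: a=0 b=17/12 c=7/8 d=-7/24
S(7/2) = 57/64

Δ: Δ0=-1/3, Δ1=2
row 1: diag=8, rhs=14; c'=1/8, d'=7/4
back: M1=7/4
M: M0=0, M1=7/4, M2=0
seg 0: a=1, c=M0/2=0, d=(M1−M0)/(6·3)=7/72, b=Δ0−h0·(2M0+M1)/6=-29/24
seg 1: a=0, c=M1/2=7/8, d=(M2−M1)/(6·1)=-7/24, b=Δ1−h1·(2M1+M2)/6=17/12
t_q=7/2 → seg 1, τ=1/2; S=0+17/12·τ+7/8·τ²+-7/24·τ³=57/64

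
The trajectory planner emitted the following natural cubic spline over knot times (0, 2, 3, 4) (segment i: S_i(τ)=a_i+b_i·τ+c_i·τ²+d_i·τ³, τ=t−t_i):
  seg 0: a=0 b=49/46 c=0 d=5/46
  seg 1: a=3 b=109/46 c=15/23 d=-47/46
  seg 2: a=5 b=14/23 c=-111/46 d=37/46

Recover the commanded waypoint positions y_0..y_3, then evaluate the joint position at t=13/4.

y_0 = S_0(0) = a_0 = 0
y_1 = S_1(0) = a_1 = 3
y_2 = S_2(0) = a_2 = 5
y_3 = S_2(1) = 4
t_q=13/4 is in segment 2 (τ=1/4); S_2(τ)=14761/2944

y_0=0 y_1=3 y_2=5 y_3=4
S(13/4) = 14761/2944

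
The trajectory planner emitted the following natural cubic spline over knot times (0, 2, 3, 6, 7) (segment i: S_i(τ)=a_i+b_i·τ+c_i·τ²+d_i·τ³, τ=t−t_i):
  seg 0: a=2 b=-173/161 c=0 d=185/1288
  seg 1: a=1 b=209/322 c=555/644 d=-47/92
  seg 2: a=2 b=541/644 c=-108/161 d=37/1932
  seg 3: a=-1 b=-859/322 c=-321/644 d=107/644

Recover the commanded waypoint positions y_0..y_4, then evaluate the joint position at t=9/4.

y_0=2 y_1=1 y_2=2 y_3=-1 y_4=-4
S(9/4) = 2165/1792

y_0 = S_0(0) = a_0 = 2
y_1 = S_1(0) = a_1 = 1
y_2 = S_2(0) = a_2 = 2
y_3 = S_3(0) = a_3 = -1
y_4 = S_3(1) = -4
t_q=9/4 is in segment 1 (τ=1/4); S_1(τ)=2165/1792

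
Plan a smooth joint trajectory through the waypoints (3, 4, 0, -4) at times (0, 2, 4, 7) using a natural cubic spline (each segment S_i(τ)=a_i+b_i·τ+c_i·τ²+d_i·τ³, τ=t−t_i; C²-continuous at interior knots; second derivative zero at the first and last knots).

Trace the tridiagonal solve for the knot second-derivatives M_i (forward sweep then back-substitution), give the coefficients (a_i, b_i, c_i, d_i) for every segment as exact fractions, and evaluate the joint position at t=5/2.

Δ: Δ0=1/2, Δ1=-2, Δ2=-4/3
row 1: diag=8, rhs=-15; c'=1/4, d'=-15/8
row 2: denom=10−2·1/4=19/2; d'=(4−2·-15/8)/(19/2)=31/38
back: M2=31/38
back: M1=-15/8−1/4·31/38=-79/38
M: M0=0, M1=-79/38, M2=31/38, M3=0
seg 0: a=3, c=M0/2=0, d=(M1−M0)/(6·2)=-79/456, b=Δ0−h0·(2M0+M1)/6=68/57
seg 1: a=4, c=M1/2=-79/76, d=(M2−M1)/(6·2)=55/228, b=Δ1−h1·(2M1+M2)/6=-101/114
seg 2: a=0, c=M2/2=31/76, d=(M3−M2)/(6·3)=-31/684, b=Δ2−h2·(2M2+M3)/6=-245/114
t_q=5/2 → seg 1, τ=1/2; S=4+-101/114·τ+-79/76·τ²+55/228·τ³=2023/608

  seg 0: a=3 b=68/57 c=0 d=-79/456
  seg 1: a=4 b=-101/114 c=-79/76 d=55/228
  seg 2: a=0 b=-245/114 c=31/76 d=-31/684
S(5/2) = 2023/608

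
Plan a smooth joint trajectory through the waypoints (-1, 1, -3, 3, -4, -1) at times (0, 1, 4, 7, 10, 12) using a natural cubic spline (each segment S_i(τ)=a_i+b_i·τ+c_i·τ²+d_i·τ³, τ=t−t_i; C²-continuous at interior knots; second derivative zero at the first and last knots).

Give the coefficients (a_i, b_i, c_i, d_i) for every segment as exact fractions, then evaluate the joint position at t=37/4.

Δ: Δ0=2, Δ1=-4/3, Δ2=2, Δ3=-7/3, Δ4=3/2
row 1: diag=8, rhs=-20; c'=3/8, d'=-5/2
row 2: denom=12−3·3/8=87/8; d'=(20−3·-5/2)/(87/8)=220/87
row 3: denom=12−3·8/29=324/29; d'=(-26−3·220/87)/(324/29)=-487/162
row 4: denom=10−3·29/108=331/36; d'=(23−3·-487/162)/(331/36)=3458/993
back: M4=3458/993
back: M3=-487/162−29/108·3458/993=-11741/2979
back: M2=220/87−8/29·-11741/2979=10772/2979
back: M1=-5/2−3/8·10772/2979=-3829/993
M: M0=0, M1=-3829/993, M2=10772/2979, M3=-11741/2979, M4=3458/993, M5=0
seg 0: a=-1, c=M0/2=0, d=(M1−M0)/(6·1)=-3829/5958, b=Δ0−h0·(2M0+M1)/6=15745/5958
seg 1: a=1, c=M1/2=-3829/1986, d=(M2−M1)/(6·3)=22259/53622, b=Δ1−h1·(2M1+M2)/6=2129/2979
seg 2: a=-3, c=M2/2=5386/2979, d=(M3−M2)/(6·3)=-22513/53622, b=Δ2−h2·(2M2+M3)/6=2113/5958
seg 3: a=3, c=M3/2=-11741/5958, d=(M4−M3)/(6·3)=22115/53622, b=Δ3−h3·(2M3+M4)/6=-397/2979
seg 4: a=-4, c=M4/2=1729/993, d=(M5−M4)/(6·2)=-1729/5958, b=Δ4−h4·(2M4+M5)/6=-4895/5958
t_q=37/4 → seg 3, τ=9/4; S=3+-397/2979·τ+-11741/5958·τ²+22115/53622·τ³=-109241/42368

  seg 0: a=-1 b=15745/5958 c=0 d=-3829/5958
  seg 1: a=1 b=2129/2979 c=-3829/1986 d=22259/53622
  seg 2: a=-3 b=2113/5958 c=5386/2979 d=-22513/53622
  seg 3: a=3 b=-397/2979 c=-11741/5958 d=22115/53622
  seg 4: a=-4 b=-4895/5958 c=1729/993 d=-1729/5958
S(37/4) = -109241/42368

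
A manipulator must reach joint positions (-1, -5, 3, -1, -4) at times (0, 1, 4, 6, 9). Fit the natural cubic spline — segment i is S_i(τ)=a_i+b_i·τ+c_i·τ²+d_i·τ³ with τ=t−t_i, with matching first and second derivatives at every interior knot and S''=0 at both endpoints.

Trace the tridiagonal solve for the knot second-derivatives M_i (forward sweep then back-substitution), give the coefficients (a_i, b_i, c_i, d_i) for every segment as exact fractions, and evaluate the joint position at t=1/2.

  seg 0: a=-1 b=-583/113 c=0 d=131/113
  seg 1: a=-5 b=-190/113 c=393/113 d=-2063/3051
  seg 2: a=3 b=105/113 c=-884/339 d=775/1356
  seg 3: a=-1 b=-896/339 c=557/678 d=-557/6102
S(1/2) = -3105/904

Δ: Δ0=-4, Δ1=8/3, Δ2=-2, Δ3=-1
row 1: diag=8, rhs=40; c'=3/8, d'=5
row 2: denom=10−3·3/8=71/8; d'=(-28−3·5)/(71/8)=-344/71
row 3: denom=10−2·16/71=678/71; d'=(6−2·-344/71)/(678/71)=557/339
back: M3=557/339
back: M2=-344/71−16/71·557/339=-1768/339
back: M1=5−3/8·-1768/339=786/113
M: M0=0, M1=786/113, M2=-1768/339, M3=557/339, M4=0
seg 0: a=-1, c=M0/2=0, d=(M1−M0)/(6·1)=131/113, b=Δ0−h0·(2M0+M1)/6=-583/113
seg 1: a=-5, c=M1/2=393/113, d=(M2−M1)/(6·3)=-2063/3051, b=Δ1−h1·(2M1+M2)/6=-190/113
seg 2: a=3, c=M2/2=-884/339, d=(M3−M2)/(6·2)=775/1356, b=Δ2−h2·(2M2+M3)/6=105/113
seg 3: a=-1, c=M3/2=557/678, d=(M4−M3)/(6·3)=-557/6102, b=Δ3−h3·(2M3+M4)/6=-896/339
t_q=1/2 → seg 0, τ=1/2; S=-1+-583/113·τ+0·τ²+131/113·τ³=-3105/904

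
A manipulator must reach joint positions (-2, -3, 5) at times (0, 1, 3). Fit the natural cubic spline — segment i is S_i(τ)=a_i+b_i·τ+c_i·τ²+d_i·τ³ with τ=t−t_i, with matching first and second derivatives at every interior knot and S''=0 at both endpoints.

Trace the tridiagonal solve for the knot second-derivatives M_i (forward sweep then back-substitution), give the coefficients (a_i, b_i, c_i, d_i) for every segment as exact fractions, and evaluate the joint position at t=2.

Δ: Δ0=-1, Δ1=4
row 1: diag=6, rhs=30; c'=1/3, d'=5
back: M1=5
M: M0=0, M1=5, M2=0
seg 0: a=-2, c=M0/2=0, d=(M1−M0)/(6·1)=5/6, b=Δ0−h0·(2M0+M1)/6=-11/6
seg 1: a=-3, c=M1/2=5/2, d=(M2−M1)/(6·2)=-5/12, b=Δ1−h1·(2M1+M2)/6=2/3
t_q=2 → seg 1, τ=1; S=-3+2/3·τ+5/2·τ²+-5/12·τ³=-1/4

  seg 0: a=-2 b=-11/6 c=0 d=5/6
  seg 1: a=-3 b=2/3 c=5/2 d=-5/12
S(2) = -1/4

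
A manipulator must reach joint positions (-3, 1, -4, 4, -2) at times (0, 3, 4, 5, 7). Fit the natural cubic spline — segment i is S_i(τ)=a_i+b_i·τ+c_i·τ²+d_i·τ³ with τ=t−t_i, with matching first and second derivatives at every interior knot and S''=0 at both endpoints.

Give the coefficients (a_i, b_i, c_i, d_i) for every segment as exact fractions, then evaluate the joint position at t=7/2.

  seg 0: a=-3 b=1412/267 c=0 d=-352/801
  seg 1: a=1 b=-1756/267 c=-352/89 d=1477/267
  seg 2: a=-4 b=563/267 c=1125/89 d=-1802/267
  seg 3: a=4 b=1907/267 c=-677/89 d=677/534
S(7/2) = -1841/712

Δ: Δ0=4/3, Δ1=-5, Δ2=8, Δ3=-3
row 1: diag=8, rhs=-38; c'=1/8, d'=-19/4
row 2: denom=4−1·1/8=31/8; d'=(78−1·-19/4)/(31/8)=662/31
row 3: denom=6−1·8/31=178/31; d'=(-66−1·662/31)/(178/31)=-1354/89
back: M3=-1354/89
back: M2=662/31−8/31·-1354/89=2250/89
back: M1=-19/4−1/8·2250/89=-704/89
M: M0=0, M1=-704/89, M2=2250/89, M3=-1354/89, M4=0
seg 0: a=-3, c=M0/2=0, d=(M1−M0)/(6·3)=-352/801, b=Δ0−h0·(2M0+M1)/6=1412/267
seg 1: a=1, c=M1/2=-352/89, d=(M2−M1)/(6·1)=1477/267, b=Δ1−h1·(2M1+M2)/6=-1756/267
seg 2: a=-4, c=M2/2=1125/89, d=(M3−M2)/(6·1)=-1802/267, b=Δ2−h2·(2M2+M3)/6=563/267
seg 3: a=4, c=M3/2=-677/89, d=(M4−M3)/(6·2)=677/534, b=Δ3−h3·(2M3+M4)/6=1907/267
t_q=7/2 → seg 1, τ=1/2; S=1+-1756/267·τ+-352/89·τ²+1477/267·τ³=-1841/712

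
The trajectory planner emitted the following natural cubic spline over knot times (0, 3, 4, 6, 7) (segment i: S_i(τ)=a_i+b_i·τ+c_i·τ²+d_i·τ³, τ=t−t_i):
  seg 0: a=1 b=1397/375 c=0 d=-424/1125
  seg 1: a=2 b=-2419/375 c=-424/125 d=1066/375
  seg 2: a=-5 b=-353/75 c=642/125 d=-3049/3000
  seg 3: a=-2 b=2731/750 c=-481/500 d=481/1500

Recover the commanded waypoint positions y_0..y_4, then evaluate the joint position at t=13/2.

y_0 = S_0(0) = a_0 = 1
y_1 = S_1(0) = a_1 = 2
y_2 = S_2(0) = a_2 = -5
y_3 = S_3(0) = a_3 = -2
y_4 = S_3(1) = 1
t_q=13/2 is in segment 3 (τ=1/2); S_3(τ)=-1519/4000

y_0=1 y_1=2 y_2=-5 y_3=-2 y_4=1
S(13/2) = -1519/4000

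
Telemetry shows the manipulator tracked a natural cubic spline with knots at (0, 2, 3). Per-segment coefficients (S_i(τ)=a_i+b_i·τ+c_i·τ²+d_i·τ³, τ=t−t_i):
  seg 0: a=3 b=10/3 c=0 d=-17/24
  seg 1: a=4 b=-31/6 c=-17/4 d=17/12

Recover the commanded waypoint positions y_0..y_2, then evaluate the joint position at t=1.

y_0 = S_0(0) = a_0 = 3
y_1 = S_1(0) = a_1 = 4
y_2 = S_1(1) = -4
t_q=1 is in segment 0 (τ=1); S_0(τ)=45/8

y_0=3 y_1=4 y_2=-4
S(1) = 45/8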